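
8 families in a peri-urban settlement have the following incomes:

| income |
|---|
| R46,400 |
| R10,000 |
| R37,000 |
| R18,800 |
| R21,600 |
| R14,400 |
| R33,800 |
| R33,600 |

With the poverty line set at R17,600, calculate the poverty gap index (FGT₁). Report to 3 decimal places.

Below z: R10,000, R14,400 (q = 2 of N = 8).
Shortfall ratios: (17600−10000)/17600 = 0.4318; (17600−14400)/17600 = 0.1818.
Σ = 0.613636. Dividing by the full population N = 8 gives P₁ = 0.077.

0.077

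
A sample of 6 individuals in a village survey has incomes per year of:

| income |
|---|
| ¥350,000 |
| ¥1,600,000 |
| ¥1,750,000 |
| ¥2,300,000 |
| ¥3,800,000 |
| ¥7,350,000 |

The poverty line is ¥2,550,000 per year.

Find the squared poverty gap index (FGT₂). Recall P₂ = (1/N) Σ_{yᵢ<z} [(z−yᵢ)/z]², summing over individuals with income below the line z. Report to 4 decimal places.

0.1652

Below z: ¥350,000, ¥1,600,000, ¥1,750,000, ¥2,300,000 (q = 4 of N = 6).
Shortfall ratios: (2550000−350000)/2550000 = 0.8627; (2550000−1600000)/2550000 = 0.3725; (2550000−1750000)/2550000 = 0.3137; (2550000−2300000)/2550000 = 0.0980.
Squared: 0.7443; 0.1388; 0.0984; 0.0096.
Sum = 0.991157; P₂ = 0.991157 / 6 = 0.1652.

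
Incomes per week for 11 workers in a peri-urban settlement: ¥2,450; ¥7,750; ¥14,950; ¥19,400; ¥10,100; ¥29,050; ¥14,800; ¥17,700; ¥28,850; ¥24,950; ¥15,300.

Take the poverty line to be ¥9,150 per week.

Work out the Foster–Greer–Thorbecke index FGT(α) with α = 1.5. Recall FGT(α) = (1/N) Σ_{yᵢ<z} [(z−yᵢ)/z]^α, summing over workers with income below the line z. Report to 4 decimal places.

0.0624

Incomes under z: ¥2,450, ¥7,750 (q = 2 of N = 11).
Normalized shortfalls: (9150−2450)/9150 = 0.7322; (9150−7750)/9150 = 0.1530.
Raised to α = 1.5: 0.62659; 0.05985.
Sum = 0.686435; FGT(1.5) = 0.686435 / 11 = 0.0624.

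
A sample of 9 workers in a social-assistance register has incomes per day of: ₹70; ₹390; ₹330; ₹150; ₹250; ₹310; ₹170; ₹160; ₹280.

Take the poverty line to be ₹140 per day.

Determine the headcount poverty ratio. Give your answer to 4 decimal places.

0.1111

1 of the 9 workers have income below ₹140.
H = 1/9 = 0.1111.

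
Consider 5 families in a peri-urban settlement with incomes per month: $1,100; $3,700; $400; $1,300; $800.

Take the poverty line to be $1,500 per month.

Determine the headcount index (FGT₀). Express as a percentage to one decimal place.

80.0%

4 of the 5 families have income below $1,500.
H = 4/5 = 80.0%.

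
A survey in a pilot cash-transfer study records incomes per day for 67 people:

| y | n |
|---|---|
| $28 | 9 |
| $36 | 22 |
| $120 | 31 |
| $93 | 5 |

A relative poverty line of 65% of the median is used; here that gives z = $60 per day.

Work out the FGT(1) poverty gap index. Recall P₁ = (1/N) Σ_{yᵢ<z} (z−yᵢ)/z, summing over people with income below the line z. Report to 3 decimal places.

Poor units: 9×$28, 22×$36 (q = 31 of N = 67).
Relative gaps: (60−28)/60 = 0.5333 (×9); (60−36)/60 = 0.4000 (×22).
Sum of shortfalls = 13.600000; P₁ averages over all N: 13.600000 / 67 = 0.203.

0.203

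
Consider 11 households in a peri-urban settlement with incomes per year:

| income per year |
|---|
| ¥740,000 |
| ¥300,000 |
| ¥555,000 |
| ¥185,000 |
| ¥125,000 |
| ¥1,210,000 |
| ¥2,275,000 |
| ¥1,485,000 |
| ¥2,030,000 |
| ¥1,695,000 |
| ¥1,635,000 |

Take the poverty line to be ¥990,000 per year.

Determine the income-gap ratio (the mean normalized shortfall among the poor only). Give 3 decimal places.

Incomes under z: ¥125,000, ¥185,000, ¥300,000, ¥555,000, ¥740,000 (q = 5 of N = 11).
Relative gaps: 0.8737, 0.8131, 0.6970, 0.4394, 0.2525; sum = 3.075758.
The income-gap ratio divides by q (the poor only): 3.075758 / 5 = 0.615.

0.615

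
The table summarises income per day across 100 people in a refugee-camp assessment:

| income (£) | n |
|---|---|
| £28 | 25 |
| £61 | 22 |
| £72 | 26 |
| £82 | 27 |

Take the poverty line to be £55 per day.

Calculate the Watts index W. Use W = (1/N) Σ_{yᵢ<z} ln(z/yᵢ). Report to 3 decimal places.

0.169

Poor units: 25×£28 (q = 25 of N = 100).
Log gaps: ln(55/28) = 0.6751 (×25).
W = 16.878217 / 100 = 0.169.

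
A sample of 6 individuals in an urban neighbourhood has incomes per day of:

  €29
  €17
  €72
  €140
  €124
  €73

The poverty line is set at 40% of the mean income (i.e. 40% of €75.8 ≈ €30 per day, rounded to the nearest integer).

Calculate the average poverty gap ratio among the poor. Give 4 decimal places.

Below z: €17, €29 (q = 2 of N = 6).
Shortfall ratios (z−y)/z: 0.4333, 0.0333; sum = 0.466667.
I averages over the q = 2 poor units only: 0.466667 / 2 = 0.2333.

0.2333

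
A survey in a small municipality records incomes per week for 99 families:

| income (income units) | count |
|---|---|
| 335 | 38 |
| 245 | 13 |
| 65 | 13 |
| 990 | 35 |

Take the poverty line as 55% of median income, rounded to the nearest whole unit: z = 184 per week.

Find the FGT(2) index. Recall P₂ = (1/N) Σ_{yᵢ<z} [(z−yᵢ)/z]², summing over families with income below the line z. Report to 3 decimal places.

0.055

Below z: 13×65 (q = 13 of N = 99).
Relative gaps: (184−65)/184 = 0.6467 (×13).
Squared: 0.4183 (×13).
Sum = 5.437530; P₂ = 5.437530 / 99 = 0.055.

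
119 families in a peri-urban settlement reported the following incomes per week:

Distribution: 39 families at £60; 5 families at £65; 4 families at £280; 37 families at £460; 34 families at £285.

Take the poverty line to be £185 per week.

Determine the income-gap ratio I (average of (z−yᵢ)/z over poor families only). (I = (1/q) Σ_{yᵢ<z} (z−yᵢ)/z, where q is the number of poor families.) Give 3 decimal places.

Incomes under z: 39×£60, 5×£65 (q = 44 of N = 119).
Shortfall ratios (z−y)/z: 0.6757 (×39), 0.6486 (×5); sum = 29.594595.
I averages over the q = 44 poor units only: 29.594595 / 44 = 0.673.

0.673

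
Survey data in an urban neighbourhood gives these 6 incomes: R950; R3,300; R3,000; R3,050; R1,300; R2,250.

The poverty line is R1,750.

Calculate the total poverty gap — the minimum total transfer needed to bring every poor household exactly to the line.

R1,250

Poor units: R950, R1,300 (q = 2 of N = 6).
Individual gaps: 1750−950 = 800; 1750−1300 = 450.
Aggregate gap = R1,250.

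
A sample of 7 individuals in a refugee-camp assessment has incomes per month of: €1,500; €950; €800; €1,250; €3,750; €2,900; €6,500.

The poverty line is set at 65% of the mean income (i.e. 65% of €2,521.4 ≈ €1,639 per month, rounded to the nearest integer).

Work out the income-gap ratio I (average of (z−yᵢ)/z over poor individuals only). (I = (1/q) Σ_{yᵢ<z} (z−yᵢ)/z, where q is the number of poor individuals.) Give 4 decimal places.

0.3136

Below z: €800, €950, €1,250, €1,500 (q = 4 of N = 7).
Shortfall ratios (z−y)/z: 0.5119, 0.4204, 0.2373, 0.0848; sum = 1.254423.
The income-gap ratio divides by q (the poor only): 1.254423 / 4 = 0.3136.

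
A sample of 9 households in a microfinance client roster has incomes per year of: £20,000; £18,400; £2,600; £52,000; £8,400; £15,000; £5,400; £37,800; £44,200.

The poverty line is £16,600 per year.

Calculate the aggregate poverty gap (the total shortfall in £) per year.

Below the line: £2,600, £5,400, £8,400, £15,000 (q = 4 of N = 9).
Individual gaps: 16600−2600 = 14000; 16600−5400 = 11200; 16600−8400 = 8200; 16600−15000 = 1600.
Aggregate gap = £35,000.

£35,000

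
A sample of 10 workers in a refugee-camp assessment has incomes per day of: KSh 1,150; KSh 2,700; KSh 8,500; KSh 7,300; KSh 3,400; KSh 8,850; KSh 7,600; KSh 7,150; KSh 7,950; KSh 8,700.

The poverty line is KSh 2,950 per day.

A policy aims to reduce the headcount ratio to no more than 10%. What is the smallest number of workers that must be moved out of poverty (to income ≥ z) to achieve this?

Currently q = 2 of N = 10 are below the line (H = 0.200).
A headcount ratio of at most 10% allows at most ⌊0.10 × 10⌋ = 1 poor workers.
So at least 2 − 1 = 1 must be lifted.

1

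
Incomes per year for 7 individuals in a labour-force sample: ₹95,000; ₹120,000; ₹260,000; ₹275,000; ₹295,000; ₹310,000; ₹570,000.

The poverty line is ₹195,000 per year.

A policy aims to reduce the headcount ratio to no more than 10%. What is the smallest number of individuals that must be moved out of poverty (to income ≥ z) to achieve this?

Currently q = 2 of N = 7 are below the line (H = 0.286).
A headcount ratio of at most 10% allows at most ⌊0.10 × 7⌋ = 0 poor individuals.
So at least 2 − 0 = 2 must be lifted.

2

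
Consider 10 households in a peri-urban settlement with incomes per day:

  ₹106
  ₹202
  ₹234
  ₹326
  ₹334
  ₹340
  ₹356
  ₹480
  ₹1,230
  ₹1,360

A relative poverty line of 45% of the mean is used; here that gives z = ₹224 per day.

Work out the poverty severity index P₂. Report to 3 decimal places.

Poor units: ₹106, ₹202 (q = 2 of N = 10).
Relative gaps: (224−106)/224 = 0.5268; (224−202)/224 = 0.0982.
Squared: 0.2775; 0.0096.
Sum = 0.287149; P₂ = 0.287149 / 10 = 0.029.

0.029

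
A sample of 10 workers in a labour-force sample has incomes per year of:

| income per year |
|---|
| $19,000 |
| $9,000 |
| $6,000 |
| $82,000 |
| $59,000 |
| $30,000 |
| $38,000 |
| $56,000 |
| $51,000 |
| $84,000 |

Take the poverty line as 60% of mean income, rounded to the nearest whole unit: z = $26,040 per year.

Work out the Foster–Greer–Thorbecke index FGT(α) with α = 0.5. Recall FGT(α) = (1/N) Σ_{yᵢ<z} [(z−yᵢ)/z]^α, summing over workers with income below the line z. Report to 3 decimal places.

Incomes under z: $6,000, $9,000, $19,000 (q = 3 of N = 10).
Gap ratios (z−y)/z: (26040−6000)/26040 = 0.7696; (26040−9000)/26040 = 0.6544; (26040−19000)/26040 = 0.2704.
Raised to α = 0.5: 0.87726; 0.80894; 0.51996.
Sum = 2.206151; FGT(0.5) = 2.206151 / 10 = 0.221.

0.221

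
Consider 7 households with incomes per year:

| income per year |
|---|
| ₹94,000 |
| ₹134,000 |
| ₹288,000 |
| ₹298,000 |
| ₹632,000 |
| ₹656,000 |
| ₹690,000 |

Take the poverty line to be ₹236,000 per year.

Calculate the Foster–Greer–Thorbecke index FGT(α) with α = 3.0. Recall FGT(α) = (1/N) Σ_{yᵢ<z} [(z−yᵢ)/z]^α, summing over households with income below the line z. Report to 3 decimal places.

0.043

Poor units: ₹94,000, ₹134,000 (q = 2 of N = 7).
Gap ratios (z−y)/z: (236000−94000)/236000 = 0.6017; (236000−134000)/236000 = 0.4322.
Raised to α = 3.0: 0.21784; 0.08074.
Sum = 0.298571; FGT(3.0) = 0.298571 / 7 = 0.043.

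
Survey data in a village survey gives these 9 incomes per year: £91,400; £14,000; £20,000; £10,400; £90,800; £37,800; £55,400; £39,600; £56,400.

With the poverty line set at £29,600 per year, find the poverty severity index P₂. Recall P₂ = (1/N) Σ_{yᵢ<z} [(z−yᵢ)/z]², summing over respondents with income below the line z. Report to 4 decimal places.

0.0893

Incomes under z: £10,400, £14,000, £20,000 (q = 3 of N = 9).
Normalized shortfalls: (29600−10400)/29600 = 0.6486; (29600−14000)/29600 = 0.5270; (29600−20000)/29600 = 0.3243.
Squared: 0.4207; 0.2778; 0.1052.
Sum = 0.803689; P₂ = 0.803689 / 9 = 0.0893.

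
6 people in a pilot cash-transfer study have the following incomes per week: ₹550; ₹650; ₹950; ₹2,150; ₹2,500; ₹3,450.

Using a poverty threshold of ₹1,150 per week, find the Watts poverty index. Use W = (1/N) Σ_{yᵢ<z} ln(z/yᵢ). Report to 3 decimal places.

0.250

Poor units: ₹550, ₹650, ₹950 (q = 3 of N = 6).
ln(z/y) terms: ln(1150/550) = 0.7376; ln(1150/650) = 0.5705; ln(1150/950) = 0.1911.
W = 1.499199 / 6 = 0.250.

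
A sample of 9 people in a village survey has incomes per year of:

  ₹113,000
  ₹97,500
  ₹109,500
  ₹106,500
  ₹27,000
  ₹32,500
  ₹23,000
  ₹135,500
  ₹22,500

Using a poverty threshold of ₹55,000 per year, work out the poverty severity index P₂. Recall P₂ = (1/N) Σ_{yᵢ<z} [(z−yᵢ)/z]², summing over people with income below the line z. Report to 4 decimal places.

0.1238

Below the line: ₹22,500, ₹23,000, ₹27,000, ₹32,500 (q = 4 of N = 9).
Gap ratios (z−y)/z: (55000−22500)/55000 = 0.5909; (55000−23000)/55000 = 0.5818; (55000−27000)/55000 = 0.5091; (55000−32500)/55000 = 0.4091.
Squared: 0.3492; 0.3385; 0.2592; 0.1674.
Sum = 1.114215; P₂ = 1.114215 / 9 = 0.1238.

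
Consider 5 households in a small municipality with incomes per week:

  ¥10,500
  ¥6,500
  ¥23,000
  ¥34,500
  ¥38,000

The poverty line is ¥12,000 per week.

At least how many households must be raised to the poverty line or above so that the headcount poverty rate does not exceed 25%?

1

2 of the 5 households are poor, so H = 2/5 = 0.400.
A headcount ratio of at most 25% allows at most ⌊0.25 × 5⌋ = 1 poor households.
So at least 2 − 1 = 1 must be lifted.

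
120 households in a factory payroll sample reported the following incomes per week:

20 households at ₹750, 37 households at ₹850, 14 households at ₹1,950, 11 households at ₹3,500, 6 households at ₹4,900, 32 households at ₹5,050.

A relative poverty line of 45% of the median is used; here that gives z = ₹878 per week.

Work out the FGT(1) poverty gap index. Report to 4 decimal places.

Incomes under z: 20×₹750, 37×₹850 (q = 57 of N = 120).
Normalized shortfalls: (878−750)/878 = 0.1458 (×20); (878−850)/878 = 0.0319 (×37).
Σ = 4.095672. Dividing by the full population N = 120 gives P₁ = 0.0341.

0.0341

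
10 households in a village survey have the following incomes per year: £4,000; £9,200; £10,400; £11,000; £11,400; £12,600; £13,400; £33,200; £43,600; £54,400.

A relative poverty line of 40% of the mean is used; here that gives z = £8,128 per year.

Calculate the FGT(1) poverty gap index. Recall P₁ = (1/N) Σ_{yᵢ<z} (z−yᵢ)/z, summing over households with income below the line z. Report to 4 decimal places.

0.0508

Poor units: £4,000 (q = 1 of N = 10).
Normalized shortfalls: (8128−4000)/8128 = 0.5079.
Σ = 0.507874. Dividing by the full population N = 10 gives P₁ = 0.0508.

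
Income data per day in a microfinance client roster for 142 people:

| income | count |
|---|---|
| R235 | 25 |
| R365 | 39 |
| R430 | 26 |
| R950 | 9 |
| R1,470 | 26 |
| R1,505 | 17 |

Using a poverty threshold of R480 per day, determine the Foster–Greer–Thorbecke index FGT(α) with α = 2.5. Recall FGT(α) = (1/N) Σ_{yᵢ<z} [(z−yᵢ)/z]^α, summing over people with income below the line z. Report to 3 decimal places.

Poor units: 25×R235, 39×R365, 26×R430 (q = 90 of N = 142).
Relative gaps: (480−235)/480 = 0.5104 (×25); (480−365)/480 = 0.2396 (×39); (480−430)/480 = 0.1042 (×26).
Raised to α = 2.5: 0.18613 (×25); 0.02810 (×39); 0.00350 (×26).
Sum = 5.839994; FGT(2.5) = 5.839994 / 142 = 0.041.

0.041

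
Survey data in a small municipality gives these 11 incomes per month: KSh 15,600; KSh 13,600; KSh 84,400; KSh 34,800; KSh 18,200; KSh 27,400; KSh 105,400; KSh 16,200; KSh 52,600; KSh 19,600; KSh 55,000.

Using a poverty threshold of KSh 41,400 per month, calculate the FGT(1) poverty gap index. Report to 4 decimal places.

Below z: KSh 13,600, KSh 15,600, KSh 16,200, KSh 18,200, KSh 19,600, KSh 27,400, KSh 34,800 (q = 7 of N = 11).
Relative gaps: (41400−13600)/41400 = 0.6715; (41400−15600)/41400 = 0.6232; (41400−16200)/41400 = 0.6087; (41400−18200)/41400 = 0.5604; (41400−19600)/41400 = 0.5266; (41400−27400)/41400 = 0.3382; (41400−34800)/41400 = 0.1594.
Sum of shortfalls = 3.487923; P₁ averages over all N: 3.487923 / 11 = 0.3171.

0.3171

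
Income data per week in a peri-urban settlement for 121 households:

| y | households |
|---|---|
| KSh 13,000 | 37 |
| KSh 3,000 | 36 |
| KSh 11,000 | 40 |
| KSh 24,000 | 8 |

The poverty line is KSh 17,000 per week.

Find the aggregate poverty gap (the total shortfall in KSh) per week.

KSh 892,000

Incomes under z: 36×KSh 3,000, 40×KSh 11,000, 37×KSh 13,000 (q = 113 of N = 121).
Individual gaps: 36×(17000−3000) = 504000; 40×(17000−11000) = 240000; 37×(17000−13000) = 148000.
Aggregate gap = KSh 892,000.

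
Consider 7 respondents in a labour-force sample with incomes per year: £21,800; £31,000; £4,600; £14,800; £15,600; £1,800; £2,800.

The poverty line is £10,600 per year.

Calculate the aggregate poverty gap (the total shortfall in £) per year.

Below the line: £1,800, £2,800, £4,600 (q = 3 of N = 7).
Individual gaps: 10600−1800 = 8800; 10600−2800 = 7800; 10600−4600 = 6000.
Aggregate gap = £22,600.

£22,600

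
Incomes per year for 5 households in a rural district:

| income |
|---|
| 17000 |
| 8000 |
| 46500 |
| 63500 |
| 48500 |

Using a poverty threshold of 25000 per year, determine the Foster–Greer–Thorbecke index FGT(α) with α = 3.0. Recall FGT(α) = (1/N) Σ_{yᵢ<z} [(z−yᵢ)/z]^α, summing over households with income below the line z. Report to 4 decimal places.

0.0694

Poor units: 8000, 17000 (q = 2 of N = 5).
Normalized shortfalls: (25000−8000)/25000 = 0.6800; (25000−17000)/25000 = 0.3200.
Raised to α = 3.0: 0.31443; 0.03277.
Sum = 0.347200; FGT(3.0) = 0.347200 / 5 = 0.0694.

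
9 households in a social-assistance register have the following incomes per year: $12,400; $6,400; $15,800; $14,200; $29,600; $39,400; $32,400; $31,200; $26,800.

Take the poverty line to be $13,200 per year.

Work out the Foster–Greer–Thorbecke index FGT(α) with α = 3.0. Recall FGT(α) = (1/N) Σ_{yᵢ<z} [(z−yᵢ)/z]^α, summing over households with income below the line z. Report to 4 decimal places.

0.0152

Poor units: $6,400, $12,400 (q = 2 of N = 9).
Normalized shortfalls: (13200−6400)/13200 = 0.5152; (13200−12400)/13200 = 0.0606.
Raised to α = 3.0: 0.13671; 0.00022.
Sum = 0.136934; FGT(3.0) = 0.136934 / 9 = 0.0152.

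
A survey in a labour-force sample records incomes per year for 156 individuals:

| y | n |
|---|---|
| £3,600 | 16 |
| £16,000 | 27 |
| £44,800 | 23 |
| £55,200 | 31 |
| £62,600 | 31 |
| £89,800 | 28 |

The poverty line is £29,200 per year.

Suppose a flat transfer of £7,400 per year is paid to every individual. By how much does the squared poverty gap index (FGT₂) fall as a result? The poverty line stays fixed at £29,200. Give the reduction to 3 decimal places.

0.068

Before: below the line — 16×£3,600, 27×£16,000; squared poverty gap index (FGT₂) = 0.11420.
After the £7,400 transfer: below the line — 16×£11,000, 27×£23,400; squared poverty gap index (FGT₂) = 0.04667.
Reduction = 0.11420 − 0.04667 = 0.068.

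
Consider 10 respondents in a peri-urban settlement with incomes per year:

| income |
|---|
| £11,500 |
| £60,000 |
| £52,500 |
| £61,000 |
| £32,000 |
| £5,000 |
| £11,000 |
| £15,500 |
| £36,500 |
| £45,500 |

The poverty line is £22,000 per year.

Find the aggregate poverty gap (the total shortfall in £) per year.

Below the line: £5,000, £11,000, £11,500, £15,500 (q = 4 of N = 10).
Individual gaps: 22000−5000 = 17000; 22000−11000 = 11000; 22000−11500 = 10500; 22000−15500 = 6500.
Aggregate gap = £45,000.

£45,000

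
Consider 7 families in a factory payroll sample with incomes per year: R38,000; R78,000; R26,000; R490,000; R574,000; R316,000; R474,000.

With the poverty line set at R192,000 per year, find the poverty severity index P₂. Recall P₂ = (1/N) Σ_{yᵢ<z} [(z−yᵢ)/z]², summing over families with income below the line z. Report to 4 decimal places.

0.2491

Below the line: R26,000, R38,000, R78,000 (q = 3 of N = 7).
Shortfall ratios: (192000−26000)/192000 = 0.8646; (192000−38000)/192000 = 0.8021; (192000−78000)/192000 = 0.5938.
Squared: 0.7475; 0.6433; 0.3525.
Sum = 1.743381; P₂ = 1.743381 / 7 = 0.2491.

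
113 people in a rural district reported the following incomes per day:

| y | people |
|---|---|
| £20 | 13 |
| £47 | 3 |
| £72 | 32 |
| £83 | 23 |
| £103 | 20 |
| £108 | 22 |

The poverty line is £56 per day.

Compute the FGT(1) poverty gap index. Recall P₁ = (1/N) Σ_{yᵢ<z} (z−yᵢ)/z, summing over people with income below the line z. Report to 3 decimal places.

0.078

Poor units: 13×£20, 3×£47 (q = 16 of N = 113).
Relative gaps: (56−20)/56 = 0.6429 (×13); (56−47)/56 = 0.1607 (×3).
Σ = 8.839286. Dividing by the full population N = 113 gives P₁ = 0.078.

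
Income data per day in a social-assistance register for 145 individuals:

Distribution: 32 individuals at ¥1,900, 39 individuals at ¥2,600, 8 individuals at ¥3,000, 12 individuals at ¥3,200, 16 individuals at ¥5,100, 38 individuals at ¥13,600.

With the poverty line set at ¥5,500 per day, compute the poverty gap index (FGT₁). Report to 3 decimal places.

Poor units: 32×¥1,900, 39×¥2,600, 8×¥3,000, 12×¥3,200, 16×¥5,100 (q = 107 of N = 145).
Normalized shortfalls: (5500−1900)/5500 = 0.6545 (×32); (5500−2600)/5500 = 0.5273 (×39); (5500−3000)/5500 = 0.4545 (×8); (5500−3200)/5500 = 0.4182 (×12); (5500−5100)/5500 = 0.0727 (×16).
Σ = 51.327273. Dividing by the full population N = 145 gives P₁ = 0.354.

0.354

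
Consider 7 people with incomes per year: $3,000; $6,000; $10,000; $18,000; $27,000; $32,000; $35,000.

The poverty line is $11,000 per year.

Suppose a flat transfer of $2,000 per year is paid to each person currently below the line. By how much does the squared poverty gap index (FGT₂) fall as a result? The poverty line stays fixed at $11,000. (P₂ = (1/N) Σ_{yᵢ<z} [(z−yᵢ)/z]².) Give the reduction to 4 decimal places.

Before: below the line — $3,000, $6,000, $10,000; squared poverty gap index (FGT₂) = 0.106257.
After the $2,000 transfer: below the line — $5,000, $8,000; squared poverty gap index (FGT₂) = 0.053129.
Reduction = 0.106257 − 0.053129 = 0.0531.

0.0531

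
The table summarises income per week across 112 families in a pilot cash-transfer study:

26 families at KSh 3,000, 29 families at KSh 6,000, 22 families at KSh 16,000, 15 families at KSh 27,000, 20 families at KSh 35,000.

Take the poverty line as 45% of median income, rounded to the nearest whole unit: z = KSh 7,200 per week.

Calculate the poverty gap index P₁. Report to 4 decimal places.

0.1786

Below the line: 26×KSh 3,000, 29×KSh 6,000 (q = 55 of N = 112).
Relative gaps: (7200−3000)/7200 = 0.5833 (×26); (7200−6000)/7200 = 0.1667 (×29).
Sum of shortfalls = 20.000000; P₁ averages over all N: 20.000000 / 112 = 0.1786.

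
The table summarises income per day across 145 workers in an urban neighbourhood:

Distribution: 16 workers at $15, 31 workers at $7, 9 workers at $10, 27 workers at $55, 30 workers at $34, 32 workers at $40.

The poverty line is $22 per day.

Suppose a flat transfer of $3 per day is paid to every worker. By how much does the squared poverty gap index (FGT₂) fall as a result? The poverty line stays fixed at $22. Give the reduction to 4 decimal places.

0.0514

Before: below the line — 31×$7, 9×$10, 16×$15; squared poverty gap index (FGT₂) = 0.129025.
After the $3 transfer: below the line — 31×$10, 9×$13, 16×$18; squared poverty gap index (FGT₂) = 0.077643.
Reduction = 0.129025 − 0.077643 = 0.0514.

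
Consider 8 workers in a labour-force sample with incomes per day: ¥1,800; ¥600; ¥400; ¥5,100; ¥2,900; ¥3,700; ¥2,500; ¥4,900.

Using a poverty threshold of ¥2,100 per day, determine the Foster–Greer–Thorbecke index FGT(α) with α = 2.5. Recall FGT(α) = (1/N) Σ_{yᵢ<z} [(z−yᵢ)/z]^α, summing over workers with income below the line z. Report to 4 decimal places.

Below z: ¥400, ¥600, ¥1,800 (q = 3 of N = 8).
Relative gaps: (2100−400)/2100 = 0.8095; (2100−600)/2100 = 0.7143; (2100−1800)/2100 = 0.1429.
Raised to α = 2.5: 0.58962; 0.43120; 0.00771.
Sum = 1.028537; FGT(2.5) = 1.028537 / 8 = 0.1286.

0.1286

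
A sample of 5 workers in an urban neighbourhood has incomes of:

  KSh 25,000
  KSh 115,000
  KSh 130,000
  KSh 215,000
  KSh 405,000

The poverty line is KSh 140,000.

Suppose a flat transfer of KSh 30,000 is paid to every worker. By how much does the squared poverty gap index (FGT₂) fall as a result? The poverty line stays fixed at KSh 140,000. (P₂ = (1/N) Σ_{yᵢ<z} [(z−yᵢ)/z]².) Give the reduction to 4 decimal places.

Before: below the line — KSh 25,000, KSh 115,000, KSh 130,000; squared poverty gap index (FGT₂) = 0.142347.
After the KSh 30,000 transfer: below the line — KSh 55,000; squared poverty gap index (FGT₂) = 0.073724.
Reduction = 0.142347 − 0.073724 = 0.0686.

0.0686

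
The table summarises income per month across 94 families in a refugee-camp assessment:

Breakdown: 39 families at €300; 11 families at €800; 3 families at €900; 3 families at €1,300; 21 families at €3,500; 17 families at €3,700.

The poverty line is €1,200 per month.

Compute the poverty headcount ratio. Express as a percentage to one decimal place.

53 of the 94 families have income below €1,200.
H = 53/94 = 56.4%.

56.4%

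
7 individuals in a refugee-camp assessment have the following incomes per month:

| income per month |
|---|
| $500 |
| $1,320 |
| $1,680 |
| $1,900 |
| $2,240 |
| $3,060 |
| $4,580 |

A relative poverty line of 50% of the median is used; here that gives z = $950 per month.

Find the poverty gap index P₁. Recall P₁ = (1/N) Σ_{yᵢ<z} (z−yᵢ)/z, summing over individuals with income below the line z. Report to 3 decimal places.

Below the line: $500 (q = 1 of N = 7).
Relative gaps: (950−500)/950 = 0.4737.
Sum of shortfalls = 0.473684; P₁ averages over all N: 0.473684 / 7 = 0.068.

0.068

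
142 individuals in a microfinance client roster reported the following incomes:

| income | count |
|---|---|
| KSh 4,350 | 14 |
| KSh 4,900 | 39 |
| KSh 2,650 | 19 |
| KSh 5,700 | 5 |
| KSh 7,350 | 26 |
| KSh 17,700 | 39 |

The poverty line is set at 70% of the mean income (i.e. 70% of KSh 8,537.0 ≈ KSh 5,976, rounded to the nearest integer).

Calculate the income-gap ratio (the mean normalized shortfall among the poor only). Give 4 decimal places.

0.2810

Incomes under z: 19×KSh 2,650, 14×KSh 4,350, 39×KSh 4,900, 5×KSh 5,700 (q = 77 of N = 142).
Relative gaps: 0.5566 (×19), 0.2721 (×14), 0.1801 (×39), 0.0462 (×5); sum = 21.636881.
I averages over the q = 77 poor units only: 21.636881 / 77 = 0.2810.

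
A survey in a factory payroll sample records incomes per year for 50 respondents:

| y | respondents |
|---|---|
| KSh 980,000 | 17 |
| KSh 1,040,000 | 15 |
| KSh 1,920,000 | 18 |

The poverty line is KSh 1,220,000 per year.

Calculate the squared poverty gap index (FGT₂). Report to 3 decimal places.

0.020

Poor units: 17×KSh 980,000, 15×KSh 1,040,000 (q = 32 of N = 50).
Relative gaps: (1220000−980000)/1220000 = 0.1967 (×17); (1220000−1040000)/1220000 = 0.1475 (×15).
Squared: 0.0387 (×17); 0.0218 (×15).
Sum = 0.984413; P₂ = 0.984413 / 50 = 0.020.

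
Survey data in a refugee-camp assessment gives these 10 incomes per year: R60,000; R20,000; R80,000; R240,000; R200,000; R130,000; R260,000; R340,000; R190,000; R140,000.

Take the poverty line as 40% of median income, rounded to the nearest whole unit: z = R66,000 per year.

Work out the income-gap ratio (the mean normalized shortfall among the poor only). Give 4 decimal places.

0.3939

Below z: R20,000, R60,000 (q = 2 of N = 10).
Shortfall ratios (z−y)/z: 0.6970, 0.0909; sum = 0.787879.
The income-gap ratio divides by q (the poor only): 0.787879 / 2 = 0.3939.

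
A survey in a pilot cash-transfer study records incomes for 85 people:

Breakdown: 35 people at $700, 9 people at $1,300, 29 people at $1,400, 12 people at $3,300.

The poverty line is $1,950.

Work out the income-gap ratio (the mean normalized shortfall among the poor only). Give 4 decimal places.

0.4605

Below z: 35×$700, 9×$1,300, 29×$1,400 (q = 73 of N = 85).
Relative gaps: 0.6410 (×35), 0.3333 (×9), 0.2821 (×29); sum = 33.615385.
The income-gap ratio divides by q (the poor only): 33.615385 / 73 = 0.4605.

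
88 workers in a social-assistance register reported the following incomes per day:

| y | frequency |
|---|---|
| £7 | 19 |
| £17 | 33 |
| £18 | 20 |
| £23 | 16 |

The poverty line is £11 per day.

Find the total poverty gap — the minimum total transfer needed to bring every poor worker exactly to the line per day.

£76

Poor units: 19×£7 (q = 19 of N = 88).
Individual gaps: 19×(11−7) = 76.
Aggregate gap = £76.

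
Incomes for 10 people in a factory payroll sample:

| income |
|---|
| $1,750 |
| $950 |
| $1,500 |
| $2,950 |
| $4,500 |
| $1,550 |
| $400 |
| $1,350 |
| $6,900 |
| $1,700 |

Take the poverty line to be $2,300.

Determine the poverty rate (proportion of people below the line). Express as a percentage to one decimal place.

70.0%

7 of the 10 people have income below $2,300.
H = 7/10 = 70.0%.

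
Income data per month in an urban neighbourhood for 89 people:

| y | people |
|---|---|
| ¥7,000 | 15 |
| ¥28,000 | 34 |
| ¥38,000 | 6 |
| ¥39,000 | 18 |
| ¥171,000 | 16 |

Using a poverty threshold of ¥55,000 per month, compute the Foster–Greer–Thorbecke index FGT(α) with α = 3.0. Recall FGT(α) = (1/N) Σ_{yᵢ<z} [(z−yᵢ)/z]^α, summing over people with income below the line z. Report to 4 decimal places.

Poor units: 15×¥7,000, 34×¥28,000, 6×¥38,000, 18×¥39,000 (q = 73 of N = 89).
Shortfall ratios: (55000−7000)/55000 = 0.8727 (×15); (55000−28000)/55000 = 0.4909 (×34); (55000−38000)/55000 = 0.3091 (×6); (55000−39000)/55000 = 0.2909 (×18).
Raised to α = 3.0: 0.66472 (×15); 0.11831 (×34); 0.02953 (×6); 0.02462 (×18).
Sum = 14.613421; FGT(3.0) = 14.613421 / 89 = 0.1642.

0.1642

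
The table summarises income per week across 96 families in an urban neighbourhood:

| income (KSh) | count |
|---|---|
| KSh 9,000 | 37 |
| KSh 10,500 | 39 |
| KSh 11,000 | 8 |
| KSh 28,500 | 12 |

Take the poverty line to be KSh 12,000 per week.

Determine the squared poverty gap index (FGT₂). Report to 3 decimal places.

Below the line: 37×KSh 9,000, 39×KSh 10,500, 8×KSh 11,000 (q = 84 of N = 96).
Shortfall ratios: (12000−9000)/12000 = 0.2500 (×37); (12000−10500)/12000 = 0.1250 (×39); (12000−11000)/12000 = 0.0833 (×8).
Squared: 0.0625 (×37); 0.0156 (×39); 0.0069 (×8).
Sum = 2.977431; P₂ = 2.977431 / 96 = 0.031.

0.031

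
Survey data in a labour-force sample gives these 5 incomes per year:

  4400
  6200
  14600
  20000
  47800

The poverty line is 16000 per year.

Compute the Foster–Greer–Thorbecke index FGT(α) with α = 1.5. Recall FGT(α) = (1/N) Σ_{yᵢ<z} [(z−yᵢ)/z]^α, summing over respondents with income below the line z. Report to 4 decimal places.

0.2245

Below the line: 4400, 6200, 14600 (q = 3 of N = 5).
Normalized shortfalls: (16000−4400)/16000 = 0.7250; (16000−6200)/16000 = 0.6125; (16000−14600)/16000 = 0.0875.
Raised to α = 1.5: 0.61732; 0.47936; 0.02588.
Sum = 1.122555; FGT(1.5) = 1.122555 / 5 = 0.2245.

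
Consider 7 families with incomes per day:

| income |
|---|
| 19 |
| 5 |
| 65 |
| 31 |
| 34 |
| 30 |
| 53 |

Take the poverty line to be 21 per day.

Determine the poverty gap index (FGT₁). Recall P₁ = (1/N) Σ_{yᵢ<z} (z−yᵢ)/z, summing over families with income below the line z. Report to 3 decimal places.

0.122

Below z: 5, 19 (q = 2 of N = 7).
Shortfall ratios: (21−5)/21 = 0.7619; (21−19)/21 = 0.0952.
Sum of shortfalls = 0.857143; P₁ averages over all N: 0.857143 / 7 = 0.122.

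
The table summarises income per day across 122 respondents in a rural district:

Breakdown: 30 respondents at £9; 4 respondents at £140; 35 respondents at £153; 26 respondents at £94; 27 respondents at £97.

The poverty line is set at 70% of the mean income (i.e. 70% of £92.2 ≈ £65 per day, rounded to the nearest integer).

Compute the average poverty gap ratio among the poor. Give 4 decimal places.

0.8615

Below z: 30×£9 (q = 30 of N = 122).
Shortfall ratios (z−y)/z: 0.8615 (×30); sum = 25.846154.
I averages over the q = 30 poor units only: 25.846154 / 30 = 0.8615.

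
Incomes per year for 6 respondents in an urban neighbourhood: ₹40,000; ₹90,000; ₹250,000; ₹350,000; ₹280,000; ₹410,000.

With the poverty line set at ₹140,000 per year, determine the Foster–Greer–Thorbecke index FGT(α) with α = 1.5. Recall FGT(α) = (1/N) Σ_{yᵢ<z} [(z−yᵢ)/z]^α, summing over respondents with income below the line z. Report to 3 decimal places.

0.136

Below the line: ₹40,000, ₹90,000 (q = 2 of N = 6).
Normalized shortfalls: (140000−40000)/140000 = 0.7143; (140000−90000)/140000 = 0.3571.
Raised to α = 1.5: 0.60368; 0.21343.
Sum = 0.817115; FGT(1.5) = 0.817115 / 6 = 0.136.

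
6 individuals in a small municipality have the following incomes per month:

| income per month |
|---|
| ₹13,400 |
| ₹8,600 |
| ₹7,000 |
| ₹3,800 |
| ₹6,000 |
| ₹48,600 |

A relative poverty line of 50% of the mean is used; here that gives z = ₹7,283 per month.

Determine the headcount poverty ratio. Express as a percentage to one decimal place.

3 of the 6 individuals have income below ₹7,283.
H = 3/6 = 50.0%.

50.0%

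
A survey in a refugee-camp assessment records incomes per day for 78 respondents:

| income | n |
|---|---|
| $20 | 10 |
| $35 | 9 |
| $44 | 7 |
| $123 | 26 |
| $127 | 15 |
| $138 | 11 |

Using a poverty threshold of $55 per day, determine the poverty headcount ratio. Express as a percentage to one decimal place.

33.3%

26 of the 78 respondents have income below $55.
H = 26/78 = 33.3%.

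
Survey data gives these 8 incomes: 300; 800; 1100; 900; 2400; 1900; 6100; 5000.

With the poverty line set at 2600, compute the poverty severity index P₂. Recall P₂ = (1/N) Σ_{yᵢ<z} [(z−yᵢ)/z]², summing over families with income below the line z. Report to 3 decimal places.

Incomes under z: 300, 800, 900, 1100, 1900, 2400 (q = 6 of N = 8).
Relative gaps: (2600−300)/2600 = 0.8846; (2600−800)/2600 = 0.6923; (2600−900)/2600 = 0.6538; (2600−1100)/2600 = 0.5769; (2600−1900)/2600 = 0.2692; (2600−2400)/2600 = 0.0769.
Squared: 0.7825; 0.4793; 0.4275; 0.3328; 0.0725; 0.0059.
Sum = 2.100592; P₂ = 2.100592 / 8 = 0.263.

0.263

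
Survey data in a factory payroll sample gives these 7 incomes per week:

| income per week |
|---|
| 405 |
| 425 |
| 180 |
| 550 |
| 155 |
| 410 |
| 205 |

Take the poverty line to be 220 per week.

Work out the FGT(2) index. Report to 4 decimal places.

0.0179

Poor units: 155, 180, 205 (q = 3 of N = 7).
Normalized shortfalls: (220−155)/220 = 0.2955; (220−180)/220 = 0.1818; (220−205)/220 = 0.0682.
Squared: 0.0873; 0.0331; 0.0046.
Sum = 0.125000; P₂ = 0.125000 / 7 = 0.0179.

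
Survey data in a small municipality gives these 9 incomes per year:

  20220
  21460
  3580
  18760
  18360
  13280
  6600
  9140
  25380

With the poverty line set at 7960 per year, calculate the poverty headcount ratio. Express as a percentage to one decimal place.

2 of the 9 households have income below 7960.
H = 2/9 = 22.2%.

22.2%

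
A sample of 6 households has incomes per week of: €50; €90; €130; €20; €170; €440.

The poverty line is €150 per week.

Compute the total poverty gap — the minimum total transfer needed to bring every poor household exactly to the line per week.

€310

Below z: €20, €50, €90, €130 (q = 4 of N = 6).
Individual gaps: 150−20 = 130; 150−50 = 100; 150−90 = 60; 150−130 = 20.
Aggregate gap = €310.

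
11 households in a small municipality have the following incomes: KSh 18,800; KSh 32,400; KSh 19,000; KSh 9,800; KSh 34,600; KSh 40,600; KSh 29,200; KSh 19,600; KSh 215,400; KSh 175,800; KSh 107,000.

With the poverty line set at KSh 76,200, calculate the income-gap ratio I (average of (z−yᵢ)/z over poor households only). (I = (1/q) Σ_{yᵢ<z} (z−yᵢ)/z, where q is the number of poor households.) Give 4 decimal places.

0.6654

Below z: KSh 9,800, KSh 18,800, KSh 19,000, KSh 19,600, KSh 29,200, KSh 32,400, KSh 34,600, KSh 40,600 (q = 8 of N = 11).
Shortfall ratios (z−y)/z: 0.8714, 0.7533, 0.7507, 0.7428, 0.6168, 0.5748, 0.5459, 0.4672; sum = 5.322835.
I averages over the q = 8 poor units only: 5.322835 / 8 = 0.6654.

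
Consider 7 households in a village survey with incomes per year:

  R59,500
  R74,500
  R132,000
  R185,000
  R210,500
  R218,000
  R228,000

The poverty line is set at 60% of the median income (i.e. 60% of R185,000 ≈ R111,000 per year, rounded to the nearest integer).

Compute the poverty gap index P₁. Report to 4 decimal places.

Below the line: R59,500, R74,500 (q = 2 of N = 7).
Relative gaps: (111000−59500)/111000 = 0.4640; (111000−74500)/111000 = 0.3288.
Sum of shortfalls = 0.792793; P₁ averages over all N: 0.792793 / 7 = 0.1133.

0.1133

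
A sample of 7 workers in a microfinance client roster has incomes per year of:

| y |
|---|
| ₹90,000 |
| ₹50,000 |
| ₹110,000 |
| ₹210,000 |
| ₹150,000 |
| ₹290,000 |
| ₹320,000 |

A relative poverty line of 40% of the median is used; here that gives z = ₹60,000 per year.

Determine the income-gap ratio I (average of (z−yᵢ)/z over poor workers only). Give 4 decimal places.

Poor units: ₹50,000 (q = 1 of N = 7).
Shortfall ratios (z−y)/z: 0.1667; sum = 0.166667.
I averages over the q = 1 poor units only: 0.166667 / 1 = 0.1667.

0.1667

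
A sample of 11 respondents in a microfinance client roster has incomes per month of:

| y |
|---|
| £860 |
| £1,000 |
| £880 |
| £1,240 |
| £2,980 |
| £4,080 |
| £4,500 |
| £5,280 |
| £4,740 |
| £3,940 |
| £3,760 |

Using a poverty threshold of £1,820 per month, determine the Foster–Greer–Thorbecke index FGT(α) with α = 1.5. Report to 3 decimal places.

Incomes under z: £860, £880, £1,000, £1,240 (q = 4 of N = 11).
Shortfall ratios: (1820−860)/1820 = 0.5275; (1820−880)/1820 = 0.5165; (1820−1000)/1820 = 0.4505; (1820−1240)/1820 = 0.3187.
Raised to α = 1.5: 0.38309; 0.37118; 0.30242; 0.17990.
Sum = 1.236593; FGT(1.5) = 1.236593 / 11 = 0.112.

0.112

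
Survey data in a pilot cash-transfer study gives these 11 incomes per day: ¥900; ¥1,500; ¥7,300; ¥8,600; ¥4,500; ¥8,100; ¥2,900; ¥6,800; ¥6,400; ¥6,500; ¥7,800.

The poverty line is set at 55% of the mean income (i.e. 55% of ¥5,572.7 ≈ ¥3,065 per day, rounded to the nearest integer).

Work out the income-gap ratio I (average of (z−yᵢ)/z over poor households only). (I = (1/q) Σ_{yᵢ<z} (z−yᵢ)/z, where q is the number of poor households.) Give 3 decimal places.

0.424

Below the line: ¥900, ¥1,500, ¥2,900 (q = 3 of N = 11).
Shortfall ratios (z−y)/z: 0.7064, 0.5106, 0.0538; sum = 1.270799.
The income-gap ratio divides by q (the poor only): 1.270799 / 3 = 0.424.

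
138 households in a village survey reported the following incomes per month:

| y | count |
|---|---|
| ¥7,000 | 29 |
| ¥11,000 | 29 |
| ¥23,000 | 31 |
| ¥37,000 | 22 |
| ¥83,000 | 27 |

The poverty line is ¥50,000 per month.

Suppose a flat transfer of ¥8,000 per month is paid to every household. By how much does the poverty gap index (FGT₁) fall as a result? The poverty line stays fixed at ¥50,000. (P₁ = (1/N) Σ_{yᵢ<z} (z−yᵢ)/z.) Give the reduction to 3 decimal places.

Before: below the line — 29×¥7,000, 29×¥11,000, 31×¥23,000, 22×¥37,000; poverty gap index (FGT₁) = 0.50739.
After the ¥8,000 transfer: below the line — 29×¥15,000, 29×¥19,000, 31×¥31,000, 22×¥45,000; poverty gap index (FGT₁) = 0.37870.
Reduction = 0.50739 − 0.37870 = 0.129.

0.129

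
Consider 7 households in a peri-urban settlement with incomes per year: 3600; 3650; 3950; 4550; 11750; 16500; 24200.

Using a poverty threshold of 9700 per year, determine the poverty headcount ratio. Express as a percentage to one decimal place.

4 of the 7 households have income below 9700.
H = 4/7 = 57.1%.

57.1%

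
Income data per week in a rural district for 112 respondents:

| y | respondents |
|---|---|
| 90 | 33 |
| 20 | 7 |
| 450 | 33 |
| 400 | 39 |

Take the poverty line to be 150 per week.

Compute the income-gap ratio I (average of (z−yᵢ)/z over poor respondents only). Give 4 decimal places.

Below the line: 7×20, 33×90 (q = 40 of N = 112).
Shortfall ratios (z−y)/z: 0.8667 (×7), 0.4000 (×33); sum = 19.266667.
I averages over the q = 40 poor units only: 19.266667 / 40 = 0.4817.

0.4817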